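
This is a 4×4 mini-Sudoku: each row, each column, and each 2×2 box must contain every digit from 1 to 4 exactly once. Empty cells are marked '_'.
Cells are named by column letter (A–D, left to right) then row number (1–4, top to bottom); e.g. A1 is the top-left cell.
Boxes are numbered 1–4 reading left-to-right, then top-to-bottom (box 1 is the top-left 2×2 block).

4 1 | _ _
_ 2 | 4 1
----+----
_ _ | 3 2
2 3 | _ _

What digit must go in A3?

Row 3 already contains {2, 3}.
Column A already contains {2, 4}.
Its 2×2 block (box 3) already contains {2, 3}.
The only value from 1–4 not eliminated is 1, so A3 = 1.

1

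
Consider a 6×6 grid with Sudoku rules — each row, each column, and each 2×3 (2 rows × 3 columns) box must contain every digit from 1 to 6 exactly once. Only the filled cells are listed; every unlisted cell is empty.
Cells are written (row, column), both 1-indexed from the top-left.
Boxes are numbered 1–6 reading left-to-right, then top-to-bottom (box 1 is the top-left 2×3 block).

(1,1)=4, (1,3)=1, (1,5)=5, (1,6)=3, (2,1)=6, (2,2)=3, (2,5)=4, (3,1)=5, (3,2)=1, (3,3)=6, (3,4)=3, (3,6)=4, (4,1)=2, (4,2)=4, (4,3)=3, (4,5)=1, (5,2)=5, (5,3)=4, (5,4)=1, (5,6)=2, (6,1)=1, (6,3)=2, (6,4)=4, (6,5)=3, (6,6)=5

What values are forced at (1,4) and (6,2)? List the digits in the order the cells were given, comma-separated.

6,6

For (1,4):
  Consider where 6 can go in box 2.
  (2,4) is out (row 2 already has a 6).
  (2,6) is out (row 2 already has a 6).
  So the only cell in box 2 that can hold 6 is (1,4).
  So (1,4) = 6.
For (6,2):
  Row 6 already contains {1, 2, 3, 4, 5}.
  Column 2 already contains {1, 3, 4, 5}.
  Its 2×3 block (box 5) already contains {1, 2, 4, 5}.
  The only value from 1–6 not eliminated is 6, so (6,2) = 6.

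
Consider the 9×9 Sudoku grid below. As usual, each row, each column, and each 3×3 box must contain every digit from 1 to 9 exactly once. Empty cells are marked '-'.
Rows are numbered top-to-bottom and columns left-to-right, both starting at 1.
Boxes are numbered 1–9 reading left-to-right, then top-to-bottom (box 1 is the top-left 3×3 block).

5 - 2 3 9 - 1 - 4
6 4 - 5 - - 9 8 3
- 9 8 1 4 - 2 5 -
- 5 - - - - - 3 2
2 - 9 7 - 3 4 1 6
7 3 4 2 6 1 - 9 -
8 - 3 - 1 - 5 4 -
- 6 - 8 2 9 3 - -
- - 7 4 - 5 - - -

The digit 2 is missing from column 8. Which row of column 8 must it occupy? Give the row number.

Consider where 2 can go in column 8.
r1c8 is out (row 1 already has a 2).
r8c8 is out (row 8 already has a 2).
So the only cell in column 8 that can hold 2 is r9c8.
That is row 9.

9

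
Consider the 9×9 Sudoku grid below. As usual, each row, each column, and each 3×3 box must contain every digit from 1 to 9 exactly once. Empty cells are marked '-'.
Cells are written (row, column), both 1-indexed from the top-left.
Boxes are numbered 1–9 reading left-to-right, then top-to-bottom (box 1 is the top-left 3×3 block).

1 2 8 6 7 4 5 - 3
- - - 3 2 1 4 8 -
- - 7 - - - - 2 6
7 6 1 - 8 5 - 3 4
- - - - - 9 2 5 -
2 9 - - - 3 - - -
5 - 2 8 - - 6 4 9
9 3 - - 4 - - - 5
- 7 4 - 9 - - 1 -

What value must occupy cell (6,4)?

Cell (6,4) itself could take any of {1, 4, 7} by direct elimination.
Consider where 4 can go in row 6.
(6,3) is out (column 3 already has a 4).
(6,5) is out (column 5 already has a 4).
(6,7) is out (column 7 already has a 4).
(6,8) is out (column 8 already has a 4).
(6,9) is out (column 9 already has a 4).
So the only cell in row 6 that can hold 4 is (6,4).
Therefore (6,4) = 4.

4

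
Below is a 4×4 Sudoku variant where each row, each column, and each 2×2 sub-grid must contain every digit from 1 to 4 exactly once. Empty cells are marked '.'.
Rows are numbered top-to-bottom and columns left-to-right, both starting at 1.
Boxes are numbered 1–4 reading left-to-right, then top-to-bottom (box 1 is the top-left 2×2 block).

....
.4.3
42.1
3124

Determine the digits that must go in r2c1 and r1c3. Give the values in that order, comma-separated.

2,4

For r2c1:
  Consider where 2 can go in row 2.
  r2c3 is out (column 3 already has a 2).
  So the only cell in row 2 that can hold 2 is r2c1.
  So r2c1 = 2.
For r1c3:
  Consider where 4 can go in box 2.
  r1c4 is out (column 4 already has a 4).
  r2c3 is out (row 2 already has a 4).
  So the only cell in box 2 that can hold 4 is r1c3.
  So r1c3 = 4.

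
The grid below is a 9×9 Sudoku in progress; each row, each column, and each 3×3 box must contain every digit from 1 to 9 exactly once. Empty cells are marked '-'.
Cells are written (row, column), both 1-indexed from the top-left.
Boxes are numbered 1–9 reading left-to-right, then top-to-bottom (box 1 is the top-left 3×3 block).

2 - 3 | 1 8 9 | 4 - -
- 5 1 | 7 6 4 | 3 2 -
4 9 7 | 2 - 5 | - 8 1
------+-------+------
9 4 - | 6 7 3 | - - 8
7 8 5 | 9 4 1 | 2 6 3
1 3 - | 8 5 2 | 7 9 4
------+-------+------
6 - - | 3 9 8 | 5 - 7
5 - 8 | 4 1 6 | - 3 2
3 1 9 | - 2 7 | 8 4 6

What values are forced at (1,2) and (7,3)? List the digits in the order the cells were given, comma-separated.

For (1,2):
  Row 1 already contains {1, 2, 3, 4, 8, 9}.
  Column 2 already contains {1, 3, 4, 5, 8, 9}.
  Its 3×3 block (box 1) already contains {1, 2, 3, 4, 5, 7, 9}.
  The only value from 1–9 not eliminated is 6, so (1,2) = 6.
For (7,3):
  Consider where 4 can go in row 7.
  (7,2) is out (column 2 already has a 4).
  (7,8) is out (column 8 already has a 4).
  So the only cell in row 7 that can hold 4 is (7,3).
  So (7,3) = 4.

6,4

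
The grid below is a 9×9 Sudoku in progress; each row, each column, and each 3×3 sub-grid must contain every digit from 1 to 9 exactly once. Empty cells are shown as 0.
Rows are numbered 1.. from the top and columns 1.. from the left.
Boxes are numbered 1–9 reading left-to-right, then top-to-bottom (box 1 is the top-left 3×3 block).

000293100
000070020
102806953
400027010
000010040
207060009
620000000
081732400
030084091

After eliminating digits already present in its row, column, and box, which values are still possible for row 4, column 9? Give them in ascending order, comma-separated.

Row 4 already contains {1, 2, 4, 7}.
Column 9 already contains {1, 3, 9}.
Its 3×3 block (box 6) already contains {1, 4, 9}.
Removing those from 1–9 leaves {5, 6, 8} as the candidates for row 4, column 9.

5,6,8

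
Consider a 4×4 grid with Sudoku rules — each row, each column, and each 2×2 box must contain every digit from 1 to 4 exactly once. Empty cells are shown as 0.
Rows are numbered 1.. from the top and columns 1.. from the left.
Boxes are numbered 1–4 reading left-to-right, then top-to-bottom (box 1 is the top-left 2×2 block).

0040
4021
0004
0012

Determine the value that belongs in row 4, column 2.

4

Cell row 4, column 2 itself could take any of {3, 4} by direct elimination.
Consider where 4 can go in row 4.
row 4, column 1 is out (column 1 already has a 4).
So the only cell in row 4 that can hold 4 is row 4, column 2.
Therefore row 4, column 2 = 4.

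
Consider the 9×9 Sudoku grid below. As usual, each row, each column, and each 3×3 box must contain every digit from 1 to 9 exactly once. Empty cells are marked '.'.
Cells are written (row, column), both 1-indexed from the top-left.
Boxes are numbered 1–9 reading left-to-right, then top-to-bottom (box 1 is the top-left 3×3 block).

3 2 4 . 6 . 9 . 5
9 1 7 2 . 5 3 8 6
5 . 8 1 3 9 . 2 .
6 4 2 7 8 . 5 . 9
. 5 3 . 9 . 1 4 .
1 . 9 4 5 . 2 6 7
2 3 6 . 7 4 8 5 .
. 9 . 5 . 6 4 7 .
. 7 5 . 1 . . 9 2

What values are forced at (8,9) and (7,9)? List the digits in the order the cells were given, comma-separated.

For (8,9):
  Consider where 3 can go in row 8.
  (8,1) is out (column 1 already has a 3).
  (8,3) is out (column 3 already has a 3).
  (8,5) is out (column 5 already has a 3).
  So the only cell in row 8 that can hold 3 is (8,9).
  So (8,9) = 3.
For (7,9):
  Row 7 already contains {2, 3, 4, 5, 6, 7, 8}.
  Column 9 already contains {2, 5, 6, 7, 9}.
  Its 3×3 block (box 9) already contains {2, 4, 5, 7, 8, 9}.
  The only value from 1–9 not eliminated is 1, so (7,9) = 1.

3,1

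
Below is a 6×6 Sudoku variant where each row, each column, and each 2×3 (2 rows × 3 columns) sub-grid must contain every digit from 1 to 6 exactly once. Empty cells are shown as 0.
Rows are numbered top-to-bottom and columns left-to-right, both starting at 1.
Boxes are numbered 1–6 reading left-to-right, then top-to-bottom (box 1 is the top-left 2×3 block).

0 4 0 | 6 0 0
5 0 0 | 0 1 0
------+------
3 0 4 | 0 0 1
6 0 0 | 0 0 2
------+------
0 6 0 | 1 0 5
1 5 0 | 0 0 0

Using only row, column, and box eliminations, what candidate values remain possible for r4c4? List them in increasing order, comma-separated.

3,4,5

Row 4 already contains {2, 6}.
Column 4 already contains {1, 6}.
Its 2×3 block (box 4) already contains {1, 2}.
Removing those from 1–6 leaves {3, 4, 5} as the candidates for r4c4.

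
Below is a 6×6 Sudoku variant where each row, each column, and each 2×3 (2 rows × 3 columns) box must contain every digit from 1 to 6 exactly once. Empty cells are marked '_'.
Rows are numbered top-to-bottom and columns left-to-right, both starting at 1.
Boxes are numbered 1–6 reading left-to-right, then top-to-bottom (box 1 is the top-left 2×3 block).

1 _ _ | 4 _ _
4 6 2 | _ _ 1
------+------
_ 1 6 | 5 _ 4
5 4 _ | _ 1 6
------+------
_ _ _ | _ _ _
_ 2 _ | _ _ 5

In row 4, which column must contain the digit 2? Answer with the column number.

Consider where 2 can go in row 4.
r4c3 is out (column 3 already has a 2).
So the only cell in row 4 that can hold 2 is r4c4.
That is column 4.

4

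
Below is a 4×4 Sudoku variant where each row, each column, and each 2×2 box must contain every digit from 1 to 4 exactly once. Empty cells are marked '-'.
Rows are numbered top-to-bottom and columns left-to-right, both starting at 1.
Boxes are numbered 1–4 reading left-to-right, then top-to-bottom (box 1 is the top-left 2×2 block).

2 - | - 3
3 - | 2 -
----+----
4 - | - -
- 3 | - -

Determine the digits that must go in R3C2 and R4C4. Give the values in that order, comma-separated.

2,2

For R3C2:
  Consider where 2 can go in box 3.
  R4C1 is out (column 1 already has a 2).
  So the only cell in box 3 that can hold 2 is R3C2.
  So R3C2 = 2.
For R4C4:
  Consider where 2 can go in row 4.
  R4C1 is out (column 1 already has a 2).
  R4C3 is out (column 3 already has a 2).
  So the only cell in row 4 that can hold 2 is R4C4.
  So R4C4 = 2.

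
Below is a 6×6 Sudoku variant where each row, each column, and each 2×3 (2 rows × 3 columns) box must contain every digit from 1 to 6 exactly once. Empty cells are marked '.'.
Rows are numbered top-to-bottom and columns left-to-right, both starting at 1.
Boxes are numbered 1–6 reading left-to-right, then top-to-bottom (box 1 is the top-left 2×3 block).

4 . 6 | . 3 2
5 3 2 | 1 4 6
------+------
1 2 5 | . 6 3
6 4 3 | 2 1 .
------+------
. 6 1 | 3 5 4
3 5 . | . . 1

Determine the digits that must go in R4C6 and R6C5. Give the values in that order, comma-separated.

5,2

For R4C6:
  Row 4 already contains {1, 2, 3, 4, 6}.
  Column 6 already contains {1, 2, 3, 4, 6}.
  Its 2×3 block (box 4) already contains {1, 2, 3, 6}.
  The only value from 1–6 not eliminated is 5, so R4C6 = 5.
For R6C5:
  Row 6 already contains {1, 3, 5}.
  Column 5 already contains {1, 3, 4, 5, 6}.
  Its 2×3 block (box 6) already contains {1, 3, 4, 5}.
  The only value from 1–6 not eliminated is 2, so R6C5 = 2.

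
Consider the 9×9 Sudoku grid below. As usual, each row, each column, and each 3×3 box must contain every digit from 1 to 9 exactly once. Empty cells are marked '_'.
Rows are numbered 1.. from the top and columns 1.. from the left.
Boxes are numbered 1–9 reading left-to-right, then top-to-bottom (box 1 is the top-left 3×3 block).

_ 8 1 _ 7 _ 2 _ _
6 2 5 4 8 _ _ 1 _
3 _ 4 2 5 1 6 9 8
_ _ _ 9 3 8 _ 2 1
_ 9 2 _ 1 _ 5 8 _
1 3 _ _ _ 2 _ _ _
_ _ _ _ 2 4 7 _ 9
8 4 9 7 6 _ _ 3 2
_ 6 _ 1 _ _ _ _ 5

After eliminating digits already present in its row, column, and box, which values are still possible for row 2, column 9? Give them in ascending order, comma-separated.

3,7

Row 2 already contains {1, 2, 4, 5, 6, 8}.
Column 9 already contains {1, 2, 5, 8, 9}.
Its 3×3 block (box 3) already contains {1, 2, 6, 8, 9}.
Removing those from 1–9 leaves {3, 7} as the candidates for row 2, column 9.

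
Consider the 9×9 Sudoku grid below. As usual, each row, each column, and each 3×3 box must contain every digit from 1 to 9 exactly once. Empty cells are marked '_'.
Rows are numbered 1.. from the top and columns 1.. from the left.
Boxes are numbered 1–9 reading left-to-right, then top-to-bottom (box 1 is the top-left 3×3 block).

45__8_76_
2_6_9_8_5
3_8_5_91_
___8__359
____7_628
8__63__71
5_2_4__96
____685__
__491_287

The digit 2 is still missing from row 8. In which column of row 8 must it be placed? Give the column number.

4

Consider where 2 can go in row 8.
row 8, column 1 is out (column 1 already has a 2).
row 8, column 2 is out (box 7 already has a 2).
row 8, column 3 is out (column 3 already has a 2).
row 8, column 8 is out (column 8 already has a 2).
row 8, column 9 is out (box 9 already has a 2).
So the only cell in row 8 that can hold 2 is row 8, column 4.
That is column 4.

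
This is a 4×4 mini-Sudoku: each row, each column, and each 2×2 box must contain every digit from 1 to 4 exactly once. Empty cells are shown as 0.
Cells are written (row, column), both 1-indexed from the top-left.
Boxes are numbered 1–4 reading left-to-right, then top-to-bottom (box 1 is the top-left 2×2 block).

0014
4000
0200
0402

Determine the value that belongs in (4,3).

Row 4 already contains {2, 4}.
Column 3 already contains {1}.
Its 2×2 block (box 4) already contains {2}.
The only value from 1–4 not eliminated is 3, so (4,3) = 3.

3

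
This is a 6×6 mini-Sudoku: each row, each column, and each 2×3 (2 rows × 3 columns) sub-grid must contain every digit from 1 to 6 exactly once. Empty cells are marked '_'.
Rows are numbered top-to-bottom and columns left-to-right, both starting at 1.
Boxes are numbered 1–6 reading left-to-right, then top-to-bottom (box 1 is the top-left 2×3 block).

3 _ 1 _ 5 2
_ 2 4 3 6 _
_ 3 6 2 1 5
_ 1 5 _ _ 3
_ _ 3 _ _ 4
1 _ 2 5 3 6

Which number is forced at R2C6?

1

Row 2 already contains {2, 3, 4, 6}.
Column 6 already contains {2, 3, 4, 5, 6}.
Its 2×3 block (box 2) already contains {2, 3, 5, 6}.
The only value from 1–6 not eliminated is 1, so R2C6 = 1.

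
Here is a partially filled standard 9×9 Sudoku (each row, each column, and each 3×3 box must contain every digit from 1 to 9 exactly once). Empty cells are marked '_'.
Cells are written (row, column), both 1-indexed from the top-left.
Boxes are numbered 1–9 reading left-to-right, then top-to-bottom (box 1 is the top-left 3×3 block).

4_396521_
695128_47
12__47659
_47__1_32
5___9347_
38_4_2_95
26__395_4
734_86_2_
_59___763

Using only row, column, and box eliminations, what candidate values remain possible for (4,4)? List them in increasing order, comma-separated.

5,6,8

Row 4 already contains {1, 2, 3, 4, 7}.
Column 4 already contains {1, 4, 9}.
Its 3×3 block (box 5) already contains {1, 2, 3, 4, 9}.
Removing those from 1–9 leaves {5, 6, 8} as the candidates for (4,4).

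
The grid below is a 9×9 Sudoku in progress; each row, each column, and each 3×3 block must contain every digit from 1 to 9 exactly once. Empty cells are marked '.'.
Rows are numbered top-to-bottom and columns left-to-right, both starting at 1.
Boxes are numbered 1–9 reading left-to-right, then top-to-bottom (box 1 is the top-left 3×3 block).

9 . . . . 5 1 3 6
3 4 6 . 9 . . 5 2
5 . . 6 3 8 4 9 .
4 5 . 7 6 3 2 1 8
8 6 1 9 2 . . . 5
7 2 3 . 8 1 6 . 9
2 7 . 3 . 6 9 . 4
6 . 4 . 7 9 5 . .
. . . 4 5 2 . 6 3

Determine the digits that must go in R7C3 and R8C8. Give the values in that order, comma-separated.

For R7C3:
  Consider where 5 can go in box 7.
  R8C2 is out (row 8 already has a 5).
  R9C1 is out (row 9 already has a 5).
  R9C2 is out (row 9 already has a 5).
  R9C3 is out (row 9 already has a 5).
  So the only cell in box 7 that can hold 5 is R7C3.
  So R7C3 = 5.
For R8C8:
  Consider where 2 can go in column 8.
  R5C8 is out (row 5 already has a 2).
  R6C8 is out (row 6 already has a 2).
  R7C8 is out (row 7 already has a 2).
  So the only cell in column 8 that can hold 2 is R8C8.
  So R8C8 = 2.

5,2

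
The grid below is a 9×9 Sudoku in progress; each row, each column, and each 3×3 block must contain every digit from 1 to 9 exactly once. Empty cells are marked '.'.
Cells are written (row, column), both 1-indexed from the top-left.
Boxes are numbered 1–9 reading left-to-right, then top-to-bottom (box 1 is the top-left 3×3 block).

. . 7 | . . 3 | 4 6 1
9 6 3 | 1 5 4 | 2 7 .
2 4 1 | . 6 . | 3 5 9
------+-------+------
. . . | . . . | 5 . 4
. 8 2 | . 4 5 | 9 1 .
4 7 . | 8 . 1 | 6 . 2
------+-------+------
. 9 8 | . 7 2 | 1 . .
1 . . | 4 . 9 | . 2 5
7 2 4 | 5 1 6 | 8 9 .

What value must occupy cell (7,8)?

4

Cell (7,8) itself could take any of {3, 4} by direct elimination.
Consider where 4 can go in column 8.
(4,8) is out (row 4 already has a 4).
(6,8) is out (row 6 already has a 4).
So the only cell in column 8 that can hold 4 is (7,8).
Therefore (7,8) = 4.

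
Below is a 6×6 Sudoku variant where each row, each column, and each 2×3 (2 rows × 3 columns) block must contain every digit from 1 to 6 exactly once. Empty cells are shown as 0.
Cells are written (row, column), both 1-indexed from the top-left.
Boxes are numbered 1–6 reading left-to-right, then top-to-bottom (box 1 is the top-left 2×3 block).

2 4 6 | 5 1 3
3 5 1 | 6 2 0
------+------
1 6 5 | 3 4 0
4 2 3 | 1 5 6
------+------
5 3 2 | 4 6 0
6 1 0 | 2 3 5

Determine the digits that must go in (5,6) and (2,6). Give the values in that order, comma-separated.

For (5,6):
  Row 5 already contains {2, 3, 4, 5, 6}.
  Column 6 already contains {3, 5, 6}.
  Its 2×3 block (box 6) already contains {2, 3, 4, 5, 6}.
  The only value from 1–6 not eliminated is 1, so (5,6) = 1.
For (2,6):
  Row 2 already contains {1, 2, 3, 5, 6}.
  Column 6 already contains {3, 5, 6}.
  Its 2×3 block (box 2) already contains {1, 2, 3, 5, 6}.
  The only value from 1–6 not eliminated is 4, so (2,6) = 4.

1,4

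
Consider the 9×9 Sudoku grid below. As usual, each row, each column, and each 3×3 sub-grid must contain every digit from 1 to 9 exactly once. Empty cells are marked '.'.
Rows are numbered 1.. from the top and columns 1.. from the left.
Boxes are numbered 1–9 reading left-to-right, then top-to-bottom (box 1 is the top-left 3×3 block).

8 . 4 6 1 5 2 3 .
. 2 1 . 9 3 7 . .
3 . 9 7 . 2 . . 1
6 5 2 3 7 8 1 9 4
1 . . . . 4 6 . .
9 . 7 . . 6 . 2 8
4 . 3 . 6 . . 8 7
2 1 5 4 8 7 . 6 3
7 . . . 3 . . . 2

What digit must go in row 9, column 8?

Cell row 9, column 8 itself could take any of {1, 4, 5} by direct elimination.
Consider where 1 can go in column 8.
row 2, column 8 is out (row 2 already has a 1).
row 3, column 8 is out (row 3 already has a 1).
row 5, column 8 is out (row 5 already has a 1).
So the only cell in column 8 that can hold 1 is row 9, column 8.
Therefore row 9, column 8 = 1.

1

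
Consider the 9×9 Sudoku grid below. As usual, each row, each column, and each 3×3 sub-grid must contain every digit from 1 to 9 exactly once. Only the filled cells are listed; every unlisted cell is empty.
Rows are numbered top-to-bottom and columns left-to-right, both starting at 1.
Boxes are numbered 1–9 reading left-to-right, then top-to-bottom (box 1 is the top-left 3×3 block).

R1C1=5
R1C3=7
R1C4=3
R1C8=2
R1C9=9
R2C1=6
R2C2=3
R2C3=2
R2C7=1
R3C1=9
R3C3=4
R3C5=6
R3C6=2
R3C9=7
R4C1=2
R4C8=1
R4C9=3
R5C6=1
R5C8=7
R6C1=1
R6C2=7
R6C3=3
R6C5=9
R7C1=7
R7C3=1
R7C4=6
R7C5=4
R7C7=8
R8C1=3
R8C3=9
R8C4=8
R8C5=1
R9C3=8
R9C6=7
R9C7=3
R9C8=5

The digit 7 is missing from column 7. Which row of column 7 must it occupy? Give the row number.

8

Consider where 7 can go in column 7.
R1C7 is out (row 1 already has a 7).
R3C7 is out (row 3 already has a 7).
R4C7 is out (box 6 already has a 7).
R5C7 is out (row 5 already has a 7).
R6C7 is out (row 6 already has a 7).
So the only cell in column 7 that can hold 7 is R8C7.
That is row 8.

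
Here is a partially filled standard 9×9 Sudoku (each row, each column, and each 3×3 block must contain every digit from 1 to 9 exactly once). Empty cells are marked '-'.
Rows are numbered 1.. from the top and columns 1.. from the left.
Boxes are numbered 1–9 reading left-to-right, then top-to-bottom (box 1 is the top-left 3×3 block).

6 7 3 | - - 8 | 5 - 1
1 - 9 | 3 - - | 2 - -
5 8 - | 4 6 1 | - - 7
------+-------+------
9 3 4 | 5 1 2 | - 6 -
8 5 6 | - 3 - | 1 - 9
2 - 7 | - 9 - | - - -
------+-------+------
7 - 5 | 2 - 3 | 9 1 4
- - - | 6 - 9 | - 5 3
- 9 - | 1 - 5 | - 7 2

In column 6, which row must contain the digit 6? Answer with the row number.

6

Consider where 6 can go in column 6.
row 2, column 6 is out (box 2 already has a 6).
row 5, column 6 is out (row 5 already has a 6).
So the only cell in column 6 that can hold 6 is row 6, column 6.
That is row 6.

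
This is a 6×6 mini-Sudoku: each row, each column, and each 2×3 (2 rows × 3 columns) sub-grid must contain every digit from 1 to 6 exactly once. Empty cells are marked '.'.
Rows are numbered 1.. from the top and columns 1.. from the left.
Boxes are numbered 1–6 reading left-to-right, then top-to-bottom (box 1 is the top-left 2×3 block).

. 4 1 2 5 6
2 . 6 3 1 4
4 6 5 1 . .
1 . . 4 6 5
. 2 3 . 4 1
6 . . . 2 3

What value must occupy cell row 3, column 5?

Row 3 already contains {1, 4, 5, 6}.
Column 5 already contains {1, 2, 4, 5, 6}.
Its 2×3 block (box 4) already contains {1, 4, 5, 6}.
The only value from 1–6 not eliminated is 3, so row 3, column 5 = 3.

3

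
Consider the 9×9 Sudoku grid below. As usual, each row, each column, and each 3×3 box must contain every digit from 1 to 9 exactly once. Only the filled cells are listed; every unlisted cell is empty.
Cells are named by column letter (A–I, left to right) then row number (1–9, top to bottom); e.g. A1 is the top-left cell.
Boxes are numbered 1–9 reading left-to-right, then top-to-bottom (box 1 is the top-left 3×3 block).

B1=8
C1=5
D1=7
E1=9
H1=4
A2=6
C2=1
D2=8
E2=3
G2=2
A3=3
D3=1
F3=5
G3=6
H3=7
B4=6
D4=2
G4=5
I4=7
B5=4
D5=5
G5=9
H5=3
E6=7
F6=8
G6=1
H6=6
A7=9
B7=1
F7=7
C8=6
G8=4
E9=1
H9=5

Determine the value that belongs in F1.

Cell F1 itself could take any of {2, 6} by direct elimination.
Consider where 6 can go in row 1.
A1 is out (column A already has a 6).
G1 is out (column G already has a 6).
I1 is out (box 3 already has a 6).
So the only cell in row 1 that can hold 6 is F1.
Therefore F1 = 6.

6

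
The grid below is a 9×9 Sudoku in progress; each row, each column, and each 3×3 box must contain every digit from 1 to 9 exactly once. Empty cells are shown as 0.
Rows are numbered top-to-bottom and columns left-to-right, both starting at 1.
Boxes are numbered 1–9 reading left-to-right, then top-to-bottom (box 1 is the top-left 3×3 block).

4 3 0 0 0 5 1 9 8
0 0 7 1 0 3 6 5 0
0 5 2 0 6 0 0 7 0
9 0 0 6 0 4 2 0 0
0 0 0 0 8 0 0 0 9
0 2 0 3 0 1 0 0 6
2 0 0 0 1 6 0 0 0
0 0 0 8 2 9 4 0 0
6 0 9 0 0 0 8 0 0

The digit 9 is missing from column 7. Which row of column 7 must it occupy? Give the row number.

Consider where 9 can go in column 7.
R3C7 is out (box 3 already has a 9).
R5C7 is out (row 5 already has a 9).
R6C7 is out (box 6 already has a 9).
So the only cell in column 7 that can hold 9 is R7C7.
That is row 7.

7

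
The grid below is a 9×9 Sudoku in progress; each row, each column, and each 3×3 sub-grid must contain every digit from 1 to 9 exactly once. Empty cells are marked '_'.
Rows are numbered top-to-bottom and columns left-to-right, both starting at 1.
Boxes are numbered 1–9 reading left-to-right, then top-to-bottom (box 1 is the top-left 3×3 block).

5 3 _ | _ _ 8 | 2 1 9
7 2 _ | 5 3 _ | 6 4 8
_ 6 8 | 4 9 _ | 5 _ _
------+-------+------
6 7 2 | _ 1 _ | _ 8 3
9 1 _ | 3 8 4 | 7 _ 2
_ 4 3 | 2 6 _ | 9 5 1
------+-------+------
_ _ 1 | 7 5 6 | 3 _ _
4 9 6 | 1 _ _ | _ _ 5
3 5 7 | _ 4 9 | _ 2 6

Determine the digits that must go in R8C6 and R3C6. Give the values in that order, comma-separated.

3,2

For R8C6:
  Consider where 3 can go in column 6.
  R2C6 is out (row 2 already has a 3).
  R3C6 is out (box 2 already has a 3).
  R4C6 is out (row 4 already has a 3).
  R6C6 is out (row 6 already has a 3).
  So the only cell in column 6 that can hold 3 is R8C6.
  So R8C6 = 3.
For R3C6:
  Consider where 2 can go in box 2.
  R1C4 is out (row 1 already has a 2).
  R1C5 is out (row 1 already has a 2).
  R2C6 is out (row 2 already has a 2).
  So the only cell in box 2 that can hold 2 is R3C6.
  So R3C6 = 2.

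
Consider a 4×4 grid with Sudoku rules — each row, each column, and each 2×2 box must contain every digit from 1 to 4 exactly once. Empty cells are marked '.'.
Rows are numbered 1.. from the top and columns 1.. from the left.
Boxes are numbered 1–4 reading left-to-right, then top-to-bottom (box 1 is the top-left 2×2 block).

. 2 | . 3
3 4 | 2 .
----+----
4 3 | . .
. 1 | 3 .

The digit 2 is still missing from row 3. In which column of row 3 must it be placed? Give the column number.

Consider where 2 can go in row 3.
row 3, column 3 is out (column 3 already has a 2).
So the only cell in row 3 that can hold 2 is row 3, column 4.
That is column 4.

4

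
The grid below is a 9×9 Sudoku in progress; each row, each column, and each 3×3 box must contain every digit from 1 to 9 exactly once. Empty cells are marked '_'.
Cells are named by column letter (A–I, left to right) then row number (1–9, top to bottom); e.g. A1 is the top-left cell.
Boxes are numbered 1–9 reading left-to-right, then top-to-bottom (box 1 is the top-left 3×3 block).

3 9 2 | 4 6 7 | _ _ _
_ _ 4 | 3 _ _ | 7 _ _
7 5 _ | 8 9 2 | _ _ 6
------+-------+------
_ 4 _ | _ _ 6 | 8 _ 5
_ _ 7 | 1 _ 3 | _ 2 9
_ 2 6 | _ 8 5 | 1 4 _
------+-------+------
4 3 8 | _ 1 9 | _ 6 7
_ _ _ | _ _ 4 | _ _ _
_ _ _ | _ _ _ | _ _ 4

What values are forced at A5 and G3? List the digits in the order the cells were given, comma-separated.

For A5:
  Consider where 5 can go in row 5.
  B5 is out (column B already has a 5).
  E5 is out (box 5 already has a 5).
  G5 is out (box 6 already has a 5).
  So the only cell in row 5 that can hold 5 is A5.
  So A5 = 5.
For G3:
  Consider where 4 can go in box 3.
  G1 is out (row 1 already has a 4). H1 is out (row 1 already has a 4). I1 is out (row 1 already has a 4). H2 is out (row 2 already has a 4). The remaining empty cells in box 3 are similarly blocked.
  So the only cell in box 3 that can hold 4 is G3.
  So G3 = 4.

5,4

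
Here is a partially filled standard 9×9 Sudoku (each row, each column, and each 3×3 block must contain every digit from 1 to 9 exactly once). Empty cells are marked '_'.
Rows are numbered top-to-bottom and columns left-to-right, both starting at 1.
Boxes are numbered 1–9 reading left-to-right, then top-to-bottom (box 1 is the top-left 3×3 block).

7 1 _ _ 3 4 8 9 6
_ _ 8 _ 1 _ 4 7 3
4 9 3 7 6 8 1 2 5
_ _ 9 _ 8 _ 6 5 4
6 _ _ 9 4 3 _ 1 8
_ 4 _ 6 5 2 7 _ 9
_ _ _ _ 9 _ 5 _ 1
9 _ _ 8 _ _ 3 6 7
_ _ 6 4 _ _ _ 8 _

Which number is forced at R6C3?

1

Row 6 already contains {2, 4, 5, 6, 7, 9}.
Column 3 already contains {3, 6, 8, 9}.
Its 3×3 block (box 4) already contains {4, 6, 9}.
The only value from 1–9 not eliminated is 1, so R6C3 = 1.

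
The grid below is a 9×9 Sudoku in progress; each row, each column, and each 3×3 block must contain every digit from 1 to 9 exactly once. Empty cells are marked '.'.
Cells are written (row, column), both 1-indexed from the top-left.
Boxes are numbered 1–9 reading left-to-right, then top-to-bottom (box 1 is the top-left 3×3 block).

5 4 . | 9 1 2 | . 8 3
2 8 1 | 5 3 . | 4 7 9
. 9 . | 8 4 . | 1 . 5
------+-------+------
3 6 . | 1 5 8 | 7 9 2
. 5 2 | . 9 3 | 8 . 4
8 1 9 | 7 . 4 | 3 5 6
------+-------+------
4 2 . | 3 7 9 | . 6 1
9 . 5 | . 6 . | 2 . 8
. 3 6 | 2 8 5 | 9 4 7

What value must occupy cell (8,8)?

Row 8 already contains {2, 5, 6, 8, 9}.
Column 8 already contains {4, 5, 6, 7, 8, 9}.
Its 3×3 block (box 9) already contains {1, 2, 4, 6, 7, 8, 9}.
The only value from 1–9 not eliminated is 3, so (8,8) = 3.

3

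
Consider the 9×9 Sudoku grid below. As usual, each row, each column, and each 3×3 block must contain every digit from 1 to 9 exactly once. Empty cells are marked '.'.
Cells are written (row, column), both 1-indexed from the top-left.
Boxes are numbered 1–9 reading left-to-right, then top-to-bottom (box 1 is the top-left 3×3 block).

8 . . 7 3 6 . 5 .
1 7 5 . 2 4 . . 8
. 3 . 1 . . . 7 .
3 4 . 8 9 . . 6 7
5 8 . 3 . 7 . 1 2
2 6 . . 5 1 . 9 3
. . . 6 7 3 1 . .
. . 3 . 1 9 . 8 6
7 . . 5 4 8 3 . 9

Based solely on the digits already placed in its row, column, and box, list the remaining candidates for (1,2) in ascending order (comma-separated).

2,9

Row 1 already contains {3, 5, 6, 7, 8}.
Column 2 already contains {3, 4, 6, 7, 8}.
Its 3×3 block (box 1) already contains {1, 3, 5, 7, 8}.
Removing those from 1–9 leaves {2, 9} as the candidates for (1,2).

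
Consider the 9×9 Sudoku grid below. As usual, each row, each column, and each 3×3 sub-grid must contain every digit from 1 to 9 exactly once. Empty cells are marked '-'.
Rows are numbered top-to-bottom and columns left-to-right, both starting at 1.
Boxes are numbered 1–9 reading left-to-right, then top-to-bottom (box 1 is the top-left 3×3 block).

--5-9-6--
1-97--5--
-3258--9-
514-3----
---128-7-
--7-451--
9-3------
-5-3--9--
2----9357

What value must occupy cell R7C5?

Cell R7C5 itself could take any of {1, 5, 6, 7} by direct elimination.
Consider where 5 can go in row 7.
R7C2 is out (column 2 already has a 5). R7C4 is out (column 4 already has a 5). R7C6 is out (column 6 already has a 5). R7C7 is out (column 7 already has a 5). The remaining empty cells in row 7 are similarly blocked.
So the only cell in row 7 that can hold 5 is R7C5.
Therefore R7C5 = 5.

5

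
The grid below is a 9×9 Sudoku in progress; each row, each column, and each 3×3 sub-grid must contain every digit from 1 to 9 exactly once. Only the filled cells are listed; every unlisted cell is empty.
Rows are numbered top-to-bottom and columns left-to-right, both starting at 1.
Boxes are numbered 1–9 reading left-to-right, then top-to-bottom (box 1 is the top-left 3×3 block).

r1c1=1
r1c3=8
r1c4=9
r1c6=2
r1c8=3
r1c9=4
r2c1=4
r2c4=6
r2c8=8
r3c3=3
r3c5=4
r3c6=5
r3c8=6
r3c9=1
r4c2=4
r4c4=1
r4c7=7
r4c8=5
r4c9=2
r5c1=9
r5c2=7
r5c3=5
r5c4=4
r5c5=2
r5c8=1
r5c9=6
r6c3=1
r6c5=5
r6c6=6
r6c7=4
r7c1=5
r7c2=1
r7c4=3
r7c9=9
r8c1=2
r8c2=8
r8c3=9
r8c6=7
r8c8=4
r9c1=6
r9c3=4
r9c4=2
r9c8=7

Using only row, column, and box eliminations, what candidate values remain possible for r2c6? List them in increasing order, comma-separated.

Row 2 already contains {4, 6, 8}.
Column 6 already contains {2, 5, 6, 7}.
Its 3×3 block (box 2) already contains {2, 4, 5, 6, 9}.
Removing those from 1–9 leaves {1, 3} as the candidates for r2c6.

1,3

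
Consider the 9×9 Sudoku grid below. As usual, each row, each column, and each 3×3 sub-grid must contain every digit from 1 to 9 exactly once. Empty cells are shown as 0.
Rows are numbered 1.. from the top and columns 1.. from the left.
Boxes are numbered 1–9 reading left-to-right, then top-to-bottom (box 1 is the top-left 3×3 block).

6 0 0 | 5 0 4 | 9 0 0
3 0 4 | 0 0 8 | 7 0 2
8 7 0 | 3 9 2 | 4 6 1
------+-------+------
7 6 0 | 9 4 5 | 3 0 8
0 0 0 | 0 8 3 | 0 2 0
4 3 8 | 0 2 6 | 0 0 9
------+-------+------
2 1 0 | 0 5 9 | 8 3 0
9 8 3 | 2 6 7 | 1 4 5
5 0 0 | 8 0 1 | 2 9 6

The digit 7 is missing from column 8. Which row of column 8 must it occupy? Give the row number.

6

Consider where 7 can go in column 8.
row 1, column 8 is out (box 3 already has a 7).
row 2, column 8 is out (row 2 already has a 7).
row 4, column 8 is out (row 4 already has a 7).
So the only cell in column 8 that can hold 7 is row 6, column 8.
That is row 6.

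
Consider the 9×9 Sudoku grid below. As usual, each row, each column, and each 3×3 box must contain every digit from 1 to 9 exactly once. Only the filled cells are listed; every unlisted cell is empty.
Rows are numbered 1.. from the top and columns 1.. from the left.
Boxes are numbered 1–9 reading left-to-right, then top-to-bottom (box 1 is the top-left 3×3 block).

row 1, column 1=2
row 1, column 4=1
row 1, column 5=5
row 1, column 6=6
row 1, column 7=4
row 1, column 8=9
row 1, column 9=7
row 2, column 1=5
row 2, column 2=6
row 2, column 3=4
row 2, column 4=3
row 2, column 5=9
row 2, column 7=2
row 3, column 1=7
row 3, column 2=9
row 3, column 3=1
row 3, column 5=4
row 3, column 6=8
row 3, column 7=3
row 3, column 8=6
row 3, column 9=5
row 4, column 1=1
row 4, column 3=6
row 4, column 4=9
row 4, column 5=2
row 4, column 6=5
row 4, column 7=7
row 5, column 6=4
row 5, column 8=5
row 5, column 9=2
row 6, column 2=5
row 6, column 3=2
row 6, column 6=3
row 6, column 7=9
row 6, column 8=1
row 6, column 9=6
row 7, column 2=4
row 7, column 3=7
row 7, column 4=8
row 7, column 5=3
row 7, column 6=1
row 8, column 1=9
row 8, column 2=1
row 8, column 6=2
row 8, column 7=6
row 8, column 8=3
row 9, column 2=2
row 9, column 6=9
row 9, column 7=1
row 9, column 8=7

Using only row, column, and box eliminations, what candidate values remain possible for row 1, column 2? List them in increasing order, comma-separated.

Row 1 already contains {1, 2, 4, 5, 6, 7, 9}.
Column 2 already contains {1, 2, 4, 5, 6, 9}.
Its 3×3 block (box 1) already contains {1, 2, 4, 5, 6, 7, 9}.
Removing those from 1–9 leaves {3, 8} as the candidates for row 1, column 2.

3,8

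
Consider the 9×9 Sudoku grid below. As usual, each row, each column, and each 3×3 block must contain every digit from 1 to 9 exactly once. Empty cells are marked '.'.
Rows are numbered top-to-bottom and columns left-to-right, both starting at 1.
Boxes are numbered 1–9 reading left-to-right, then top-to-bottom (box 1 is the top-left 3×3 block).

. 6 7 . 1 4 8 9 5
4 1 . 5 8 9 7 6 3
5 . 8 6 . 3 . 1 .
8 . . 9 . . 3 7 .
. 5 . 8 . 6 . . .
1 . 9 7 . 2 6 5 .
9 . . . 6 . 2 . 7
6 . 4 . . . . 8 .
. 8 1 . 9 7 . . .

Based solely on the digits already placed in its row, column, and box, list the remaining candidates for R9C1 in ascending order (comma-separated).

Row 9 already contains {1, 7, 8, 9}.
Column 1 already contains {1, 4, 5, 6, 8, 9}.
Its 3×3 block (box 7) already contains {1, 4, 6, 8, 9}.
Removing those from 1–9 leaves {2, 3} as the candidates for R9C1.

2,3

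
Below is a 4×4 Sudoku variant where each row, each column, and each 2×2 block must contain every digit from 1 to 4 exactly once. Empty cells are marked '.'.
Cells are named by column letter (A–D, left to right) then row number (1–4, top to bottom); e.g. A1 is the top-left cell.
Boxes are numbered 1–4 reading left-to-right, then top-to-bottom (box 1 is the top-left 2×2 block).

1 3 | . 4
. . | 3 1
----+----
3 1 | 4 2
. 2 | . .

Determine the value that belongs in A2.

Cell A2 itself could take any of {2, 4} by direct elimination.
Consider where 2 can go in column A.
A4 is out (row 4 already has a 2).
So the only cell in column A that can hold 2 is A2.
Therefore A2 = 2.

2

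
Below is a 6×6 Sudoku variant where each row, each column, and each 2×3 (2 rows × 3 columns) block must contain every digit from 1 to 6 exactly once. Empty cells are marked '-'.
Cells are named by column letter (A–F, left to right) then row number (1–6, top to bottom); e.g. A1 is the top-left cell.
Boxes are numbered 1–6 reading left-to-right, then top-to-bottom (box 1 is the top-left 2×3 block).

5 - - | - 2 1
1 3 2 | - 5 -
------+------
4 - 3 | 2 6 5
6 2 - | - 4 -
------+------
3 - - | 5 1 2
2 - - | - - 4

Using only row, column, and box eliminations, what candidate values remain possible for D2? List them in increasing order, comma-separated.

Row 2 already contains {1, 2, 3, 5}.
Column D already contains {2, 5}.
Its 2×3 block (box 2) already contains {1, 2, 5}.
Removing those from 1–6 leaves {4, 6} as the candidates for D2.

4,6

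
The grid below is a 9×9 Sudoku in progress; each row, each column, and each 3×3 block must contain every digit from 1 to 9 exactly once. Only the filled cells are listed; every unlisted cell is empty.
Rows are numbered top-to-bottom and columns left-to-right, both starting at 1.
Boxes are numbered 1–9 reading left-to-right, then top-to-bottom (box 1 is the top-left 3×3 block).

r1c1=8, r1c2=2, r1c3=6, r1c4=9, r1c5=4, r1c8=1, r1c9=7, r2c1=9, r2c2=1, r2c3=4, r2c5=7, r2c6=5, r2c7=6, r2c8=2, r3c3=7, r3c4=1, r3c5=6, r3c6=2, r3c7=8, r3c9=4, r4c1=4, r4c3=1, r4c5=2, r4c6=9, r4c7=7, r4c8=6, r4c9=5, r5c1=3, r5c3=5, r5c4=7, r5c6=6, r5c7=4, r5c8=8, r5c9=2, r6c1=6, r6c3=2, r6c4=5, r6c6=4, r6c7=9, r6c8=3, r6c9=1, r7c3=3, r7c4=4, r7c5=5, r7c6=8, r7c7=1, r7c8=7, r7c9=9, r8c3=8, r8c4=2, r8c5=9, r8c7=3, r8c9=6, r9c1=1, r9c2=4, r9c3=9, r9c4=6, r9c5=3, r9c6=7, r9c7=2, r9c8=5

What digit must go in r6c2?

7

Cell r6c2 itself could take any of {7, 8} by direct elimination.
Consider where 7 can go in row 6.
r6c5 is out (column 5 already has a 7).
So the only cell in row 6 that can hold 7 is r6c2.
Therefore r6c2 = 7.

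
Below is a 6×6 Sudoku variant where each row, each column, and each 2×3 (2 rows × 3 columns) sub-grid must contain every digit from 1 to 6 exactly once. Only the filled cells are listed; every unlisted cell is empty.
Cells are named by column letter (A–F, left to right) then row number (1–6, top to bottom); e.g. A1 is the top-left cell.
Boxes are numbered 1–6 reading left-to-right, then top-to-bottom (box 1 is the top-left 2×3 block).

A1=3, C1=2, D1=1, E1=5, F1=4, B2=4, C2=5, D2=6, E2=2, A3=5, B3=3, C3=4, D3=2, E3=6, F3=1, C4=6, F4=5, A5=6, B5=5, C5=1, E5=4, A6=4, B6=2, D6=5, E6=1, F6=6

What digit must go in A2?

1

Row 2 already contains {2, 4, 5, 6}.
Column A already contains {3, 4, 5, 6}.
Its 2×3 block (box 1) already contains {2, 3, 4, 5}.
The only value from 1–6 not eliminated is 1, so A2 = 1.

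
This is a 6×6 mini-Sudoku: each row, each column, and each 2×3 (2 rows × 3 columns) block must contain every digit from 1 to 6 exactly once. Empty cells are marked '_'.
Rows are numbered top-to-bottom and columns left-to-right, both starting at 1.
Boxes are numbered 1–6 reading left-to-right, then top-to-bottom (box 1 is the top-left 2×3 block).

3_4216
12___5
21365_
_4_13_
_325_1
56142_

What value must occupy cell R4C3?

Cell R4C3 itself could take any of {5, 6} by direct elimination.
Consider where 5 can go in box 3.
R4C1 is out (column 1 already has a 5).
So the only cell in box 3 that can hold 5 is R4C3.
Therefore R4C3 = 5.

5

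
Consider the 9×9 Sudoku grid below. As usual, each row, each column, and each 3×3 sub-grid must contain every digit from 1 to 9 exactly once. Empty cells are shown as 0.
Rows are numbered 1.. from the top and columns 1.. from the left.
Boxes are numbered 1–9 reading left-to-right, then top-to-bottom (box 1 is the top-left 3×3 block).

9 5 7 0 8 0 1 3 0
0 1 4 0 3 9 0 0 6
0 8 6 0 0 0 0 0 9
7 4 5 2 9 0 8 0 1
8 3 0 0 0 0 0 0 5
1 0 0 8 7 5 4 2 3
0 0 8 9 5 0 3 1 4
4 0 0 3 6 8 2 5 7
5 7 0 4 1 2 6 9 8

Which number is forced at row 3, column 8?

Cell row 3, column 8 itself could take any of {4, 7} by direct elimination.
Consider where 4 can go in column 8.
row 2, column 8 is out (row 2 already has a 4).
row 4, column 8 is out (row 4 already has a 4).
row 5, column 8 is out (box 6 already has a 4).
So the only cell in column 8 that can hold 4 is row 3, column 8.
Therefore row 3, column 8 = 4.

4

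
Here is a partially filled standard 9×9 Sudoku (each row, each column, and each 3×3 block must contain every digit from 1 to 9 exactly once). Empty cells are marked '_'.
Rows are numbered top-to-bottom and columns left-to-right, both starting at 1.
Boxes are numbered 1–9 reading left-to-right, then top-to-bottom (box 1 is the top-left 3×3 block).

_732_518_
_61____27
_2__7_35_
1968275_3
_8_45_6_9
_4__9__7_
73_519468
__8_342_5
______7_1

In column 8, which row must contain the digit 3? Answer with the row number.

Consider where 3 can go in column 8.
r4c8 is out (row 4 already has a 3).
r5c8 is out (box 6 already has a 3).
r8c8 is out (row 8 already has a 3).
So the only cell in column 8 that can hold 3 is r9c8.
That is row 9.

9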